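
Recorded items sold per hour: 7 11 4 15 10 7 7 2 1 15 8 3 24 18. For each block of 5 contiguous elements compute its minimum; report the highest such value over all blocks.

4

(7, 11, 4, 15, 10) → min 4
(11, 4, 15, 10, 7) → min 4
(4, 15, 10, 7, 7) → min 4
(15, 10, 7, 7, 2) → min 2
(10, 7, 7, 2, 1) → min 1
(7, 7, 2, 1, 15) → min 1
(7, 2, 1, 15, 8) → min 1
(2, 1, 15, 8, 3) → min 1
(1, 15, 8, 3, 24) → min 1
(15, 8, 3, 24, 18) → min 3
Highest of these is 4.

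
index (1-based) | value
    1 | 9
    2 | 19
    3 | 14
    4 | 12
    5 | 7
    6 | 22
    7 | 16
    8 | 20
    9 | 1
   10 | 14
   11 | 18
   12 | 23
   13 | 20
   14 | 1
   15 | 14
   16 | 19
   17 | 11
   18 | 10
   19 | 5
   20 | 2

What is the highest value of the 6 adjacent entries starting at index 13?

Elements at indices 13..18: 20, 1, 14, 19, 11, 10
max(20, 1, 14, 19, 11, 10) = 20

20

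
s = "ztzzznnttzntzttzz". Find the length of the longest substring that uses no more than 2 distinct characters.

6

add z: window [z] (1 distinct), len 1
add t: window [z, t] (2 distinct), len 2
add z: window [z, t, z] (2 distinct), len 3
add z: window [z, t, z, z] (2 distinct), len 4
add z: window [z, t, z, z, z] (2 distinct), len 5
add n: window [z, z, z, n] (2 distinct), len 4
add n: window [z, z, z, n, n] (2 distinct), len 5
add t: window [n, n, t] (2 distinct), len 3
add t: window [n, n, t, t] (2 distinct), len 4
add z: window [t, t, z] (2 distinct), len 3
add n: window [z, n] (2 distinct), len 2
add t: window [n, t] (2 distinct), len 2
add z: window [t, z] (2 distinct), len 2
add t: window [t, z, t] (2 distinct), len 3
add t: window [t, z, t, t] (2 distinct), len 4
add z: window [t, z, t, t, z] (2 distinct), len 5
add z: window [t, z, t, t, z, z] (2 distinct), len 6
Longest length with ≤2 distinct: 6.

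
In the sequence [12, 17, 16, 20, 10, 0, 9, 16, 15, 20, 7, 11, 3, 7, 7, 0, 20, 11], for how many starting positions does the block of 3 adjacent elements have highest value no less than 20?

8

12 17 16 → max 17
17 16 20 → max 20  ≥ 20 ✓
16 20 10 → max 20  ≥ 20 ✓
20 10 0 → max 20  ≥ 20 ✓
10 0 9 → max 10
0 9 16 → max 16
9 16 15 → max 16
16 15 20 → max 20  ≥ 20 ✓
15 20 7 → max 20  ≥ 20 ✓
20 7 11 → max 20  ≥ 20 ✓
7 11 3 → max 11
11 3 7 → max 11
3 7 7 → max 7
7 7 0 → max 7
7 0 20 → max 20  ≥ 20 ✓
0 20 11 → max 20  ≥ 20 ✓
8 windows satisfy the condition.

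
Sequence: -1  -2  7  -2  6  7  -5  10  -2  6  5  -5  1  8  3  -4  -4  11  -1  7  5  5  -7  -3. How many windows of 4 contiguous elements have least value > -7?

[-1, -2, 7, -2] → min -2  > -7 ✓
[-2, 7, -2, 6] → min -2  > -7 ✓
[7, -2, 6, 7] → min -2  > -7 ✓
[-2, 6, 7, -5] → min -5  > -7 ✓
[6, 7, -5, 10] → min -5  > -7 ✓
[7, -5, 10, -2] → min -5  > -7 ✓
[-5, 10, -2, 6] → min -5  > -7 ✓
[10, -2, 6, 5] → min -2  > -7 ✓
[-2, 6, 5, -5] → min -5  > -7 ✓
[6, 5, -5, 1] → min -5  > -7 ✓
[5, -5, 1, 8] → min -5  > -7 ✓
[-5, 1, 8, 3] → min -5  > -7 ✓
[1, 8, 3, -4] → min -4  > -7 ✓
[8, 3, -4, -4] → min -4  > -7 ✓
[3, -4, -4, 11] → min -4  > -7 ✓
[-4, -4, 11, -1] → min -4  > -7 ✓
[-4, 11, -1, 7] → min -4  > -7 ✓
[11, -1, 7, 5] → min -1  > -7 ✓
[-1, 7, 5, 5] → min -1  > -7 ✓
[7, 5, 5, -7] → min -7
[5, 5, -7, -3] → min -7
19 windows satisfy the condition.

19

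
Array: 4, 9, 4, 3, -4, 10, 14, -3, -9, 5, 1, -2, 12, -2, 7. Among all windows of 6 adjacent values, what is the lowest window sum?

4

[4, 9, 4, 3, -4, 10] → sum 26
[9, 4, 3, -4, 10, 14] → sum 36
[4, 3, -4, 10, 14, -3] → sum 24
[3, -4, 10, 14, -3, -9] → sum 11
[-4, 10, 14, -3, -9, 5] → sum 13
[10, 14, -3, -9, 5, 1] → sum 18
[14, -3, -9, 5, 1, -2] → sum 6
[-3, -9, 5, 1, -2, 12] → sum 4
[-9, 5, 1, -2, 12, -2] → sum 5
[5, 1, -2, 12, -2, 7] → sum 21
Lowest of these is 4.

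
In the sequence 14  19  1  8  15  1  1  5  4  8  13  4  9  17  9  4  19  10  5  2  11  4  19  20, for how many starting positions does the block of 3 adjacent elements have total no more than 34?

20

(14, 19, 1) → sum 34  ≤ 34 ✓
(19, 1, 8) → sum 28  ≤ 34 ✓
(1, 8, 15) → sum 24  ≤ 34 ✓
(8, 15, 1) → sum 24  ≤ 34 ✓
(15, 1, 1) → sum 17  ≤ 34 ✓
(1, 1, 5) → sum 7  ≤ 34 ✓
(1, 5, 4) → sum 10  ≤ 34 ✓
(5, 4, 8) → sum 17  ≤ 34 ✓
(4, 8, 13) → sum 25  ≤ 34 ✓
(8, 13, 4) → sum 25  ≤ 34 ✓
(13, 4, 9) → sum 26  ≤ 34 ✓
(4, 9, 17) → sum 30  ≤ 34 ✓
(9, 17, 9) → sum 35
(17, 9, 4) → sum 30  ≤ 34 ✓
(9, 4, 19) → sum 32  ≤ 34 ✓
(4, 19, 10) → sum 33  ≤ 34 ✓
(19, 10, 5) → sum 34  ≤ 34 ✓
(10, 5, 2) → sum 17  ≤ 34 ✓
(5, 2, 11) → sum 18  ≤ 34 ✓
(2, 11, 4) → sum 17  ≤ 34 ✓
(11, 4, 19) → sum 34  ≤ 34 ✓
(4, 19, 20) → sum 43
20 windows satisfy the condition.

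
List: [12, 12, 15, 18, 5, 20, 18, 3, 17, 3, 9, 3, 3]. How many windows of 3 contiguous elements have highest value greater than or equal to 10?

12 12 15 → max 15  ≥ 10 ✓
12 15 18 → max 18  ≥ 10 ✓
15 18 5 → max 18  ≥ 10 ✓
18 5 20 → max 20  ≥ 10 ✓
5 20 18 → max 20  ≥ 10 ✓
20 18 3 → max 20  ≥ 10 ✓
18 3 17 → max 18  ≥ 10 ✓
3 17 3 → max 17  ≥ 10 ✓
17 3 9 → max 17  ≥ 10 ✓
3 9 3 → max 9
9 3 3 → max 9
9 windows satisfy the condition.

9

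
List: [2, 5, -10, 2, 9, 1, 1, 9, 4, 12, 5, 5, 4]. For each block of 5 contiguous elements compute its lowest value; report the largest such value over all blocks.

(2, 5, -10, 2, 9) → min -10
(5, -10, 2, 9, 1) → min -10
(-10, 2, 9, 1, 1) → min -10
(2, 9, 1, 1, 9) → min 1
(9, 1, 1, 9, 4) → min 1
(1, 1, 9, 4, 12) → min 1
(1, 9, 4, 12, 5) → min 1
(9, 4, 12, 5, 5) → min 4
(4, 12, 5, 5, 4) → min 4
Largest of these is 4.

4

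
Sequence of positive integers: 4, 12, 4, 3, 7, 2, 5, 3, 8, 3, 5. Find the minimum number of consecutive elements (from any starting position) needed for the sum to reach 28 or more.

add 4: running sum 4 < 28
add 12: running sum 16 < 28
add 4: running sum 20 < 28
add 3: running sum 23 < 28
end 4: [4, 12, 4, 3, 7] sum 30, len 5
end 5: [12, 4, 3, 7, 2] sum 28, len 5
end 6: [12, 4, 3, 7, 2, 5] sum 33, len 6
end 7: [12, 4, 3, 7, 2, 5, 3] sum 36, len 7
end 8: [3, 7, 2, 5, 3, 8] sum 28, len 6
end 9: [7, 2, 5, 3, 8, 3] sum 28, len 6
end 10: [7, 2, 5, 3, 8, 3, 5] sum 33, len 7
Shortest qualifying length: 5.

5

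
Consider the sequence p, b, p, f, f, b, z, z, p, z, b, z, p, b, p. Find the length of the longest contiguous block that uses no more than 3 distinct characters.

[p] 1 distinct, len 1
[p, b] 2 distinct, len 2
[p, b, p] 2 distinct, len 3
[p, b, p, f] 3 distinct, len 4
[p, b, p, f, f] 3 distinct, len 5
[p, b, p, f, f, b] 3 distinct, len 6
[f, f, b, z] 3 distinct, len 4
[f, f, b, z, z] 3 distinct, len 5
[b, z, z, p] 3 distinct, len 4
[b, z, z, p, z] 3 distinct, len 5
[b, z, z, p, z, b] 3 distinct, len 6
[b, z, z, p, z, b, z] 3 distinct, len 7
[b, z, z, p, z, b, z, p] 3 distinct, len 8
[b, z, z, p, z, b, z, p, b] 3 distinct, len 9
[b, z, z, p, z, b, z, p, b, p] 3 distinct, len 10
Longest length with ≤3 distinct: 10.

10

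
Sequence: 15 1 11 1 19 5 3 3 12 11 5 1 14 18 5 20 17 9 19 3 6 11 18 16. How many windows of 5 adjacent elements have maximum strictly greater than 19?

[15, 1, 11, 1, 19] → max 19
[1, 11, 1, 19, 5] → max 19
[11, 1, 19, 5, 3] → max 19
[1, 19, 5, 3, 3] → max 19
[19, 5, 3, 3, 12] → max 19
[5, 3, 3, 12, 11] → max 12
[3, 3, 12, 11, 5] → max 12
[3, 12, 11, 5, 1] → max 12
[12, 11, 5, 1, 14] → max 14
[11, 5, 1, 14, 18] → max 18
[5, 1, 14, 18, 5] → max 18
[1, 14, 18, 5, 20] → max 20  > 19 ✓
[14, 18, 5, 20, 17] → max 20  > 19 ✓
[18, 5, 20, 17, 9] → max 20  > 19 ✓
[5, 20, 17, 9, 19] → max 20  > 19 ✓
[20, 17, 9, 19, 3] → max 20  > 19 ✓
[17, 9, 19, 3, 6] → max 19
[9, 19, 3, 6, 11] → max 19
[19, 3, 6, 11, 18] → max 19
[3, 6, 11, 18, 16] → max 18
5 windows satisfy the condition.

5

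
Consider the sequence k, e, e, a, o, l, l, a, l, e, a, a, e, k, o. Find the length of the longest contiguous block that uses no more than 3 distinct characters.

[k] 1 distinct, len 1
[k, e] 2 distinct, len 2
[k, e, e] 2 distinct, len 3
[k, e, e, a] 3 distinct, len 4
[e, e, a, o] 3 distinct, len 4
[a, o, l] 3 distinct, len 3
[a, o, l, l] 3 distinct, len 4
[a, o, l, l, a] 3 distinct, len 5
[a, o, l, l, a, l] 3 distinct, len 6
[l, l, a, l, e] 3 distinct, len 5
[l, l, a, l, e, a] 3 distinct, len 6
[l, l, a, l, e, a, a] 3 distinct, len 7
[l, l, a, l, e, a, a, e] 3 distinct, len 8
[e, a, a, e, k] 3 distinct, len 5
[e, k, o] 3 distinct, len 3
Longest length with ≤3 distinct: 8.

8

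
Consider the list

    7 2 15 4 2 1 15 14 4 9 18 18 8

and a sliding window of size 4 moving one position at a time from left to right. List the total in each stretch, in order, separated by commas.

[7, 2, 15, 4] → sum 28
[2, 15, 4, 2] → sum 23
[15, 4, 2, 1] → sum 22
[4, 2, 1, 15] → sum 22
[2, 1, 15, 14] → sum 32
[1, 15, 14, 4] → sum 34
[15, 14, 4, 9] → sum 42
[14, 4, 9, 18] → sum 45
[4, 9, 18, 18] → sum 49
[9, 18, 18, 8] → sum 53

28, 23, 22, 22, 32, 34, 42, 45, 49, 53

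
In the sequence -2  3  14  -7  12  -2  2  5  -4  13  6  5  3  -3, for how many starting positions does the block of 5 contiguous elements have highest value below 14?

(-2, 3, 14, -7, 12) → max 14
(3, 14, -7, 12, -2) → max 14
(14, -7, 12, -2, 2) → max 14
(-7, 12, -2, 2, 5) → max 12  < 14 ✓
(12, -2, 2, 5, -4) → max 12  < 14 ✓
(-2, 2, 5, -4, 13) → max 13  < 14 ✓
(2, 5, -4, 13, 6) → max 13  < 14 ✓
(5, -4, 13, 6, 5) → max 13  < 14 ✓
(-4, 13, 6, 5, 3) → max 13  < 14 ✓
(13, 6, 5, 3, -3) → max 13  < 14 ✓
7 windows satisfy the condition.

7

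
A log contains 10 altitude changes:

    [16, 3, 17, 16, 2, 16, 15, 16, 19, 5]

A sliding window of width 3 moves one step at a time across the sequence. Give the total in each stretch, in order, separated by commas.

36, 36, 35, 34, 33, 47, 50, 40

16 3 17 → sum 36
3 17 16 → sum 36
17 16 2 → sum 35
16 2 16 → sum 34
2 16 15 → sum 33
16 15 16 → sum 47
15 16 19 → sum 50
16 19 5 → sum 40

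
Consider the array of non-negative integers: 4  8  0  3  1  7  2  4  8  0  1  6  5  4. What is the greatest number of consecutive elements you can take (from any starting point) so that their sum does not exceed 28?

9

→ 4: sum 4, len 1
→ 8: sum 12, len 2
→ 0: sum 12, len 3
→ 3: sum 15, len 4
→ 1: sum 16, len 5
→ 7: sum 23, len 6
→ 2: sum 25, len 7
→ 4 (dropped 4): sum 25, len 7
→ 8 (dropped 8): sum 25, len 7
→ 0: sum 25, len 8
→ 1: sum 26, len 9
→ 6 (dropped 0, 3, 1): sum 28, len 7
→ 5 (dropped 7): sum 26, len 7
→ 4 (dropped 2): sum 28, len 7
Longest length seen: 9.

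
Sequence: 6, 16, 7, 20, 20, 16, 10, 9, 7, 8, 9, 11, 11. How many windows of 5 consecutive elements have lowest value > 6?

8

6 16 7 20 20 → min 6
16 7 20 20 16 → min 7  > 6 ✓
7 20 20 16 10 → min 7  > 6 ✓
20 20 16 10 9 → min 9  > 6 ✓
20 16 10 9 7 → min 7  > 6 ✓
16 10 9 7 8 → min 7  > 6 ✓
10 9 7 8 9 → min 7  > 6 ✓
9 7 8 9 11 → min 7  > 6 ✓
7 8 9 11 11 → min 7  > 6 ✓
8 windows satisfy the condition.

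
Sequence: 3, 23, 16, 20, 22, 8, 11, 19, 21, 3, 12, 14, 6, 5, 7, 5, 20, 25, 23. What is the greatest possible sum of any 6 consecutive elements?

(3, 23, 16, 20, 22, 8) → sum 92
(23, 16, 20, 22, 8, 11) → sum 100
(16, 20, 22, 8, 11, 19) → sum 96
(20, 22, 8, 11, 19, 21) → sum 101
(22, 8, 11, 19, 21, 3) → sum 84
(8, 11, 19, 21, 3, 12) → sum 74
(11, 19, 21, 3, 12, 14) → sum 80
(19, 21, 3, 12, 14, 6) → sum 75
(21, 3, 12, 14, 6, 5) → sum 61
(3, 12, 14, 6, 5, 7) → sum 47
(12, 14, 6, 5, 7, 5) → sum 49
(14, 6, 5, 7, 5, 20) → sum 57
(6, 5, 7, 5, 20, 25) → sum 68
(5, 7, 5, 20, 25, 23) → sum 85
Greatest of these is 101.

101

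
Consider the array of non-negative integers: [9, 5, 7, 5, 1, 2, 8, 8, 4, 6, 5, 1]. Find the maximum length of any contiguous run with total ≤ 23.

5

→ 9: sum 9, len 1
→ 5: sum 14, len 2
→ 7: sum 21, len 3
→ 5 (dropped 9): sum 17, len 3
→ 1: sum 18, len 4
→ 2: sum 20, len 5
→ 8 (dropped 5): sum 23, len 5
→ 8 (dropped 7, 5): sum 19, len 4
→ 4: sum 23, len 5
→ 6 (dropped 1, 2, 8): sum 18, len 3
→ 5: sum 23, len 4
→ 1 (dropped 8): sum 16, len 4
Longest length seen: 5.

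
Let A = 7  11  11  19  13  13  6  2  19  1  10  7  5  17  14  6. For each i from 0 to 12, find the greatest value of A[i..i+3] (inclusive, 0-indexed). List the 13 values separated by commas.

19, 19, 19, 19, 13, 19, 19, 19, 19, 10, 17, 17, 17

(7, 11, 11, 19) → max 19
(11, 11, 19, 13) → max 19
(11, 19, 13, 13) → max 19
(19, 13, 13, 6) → max 19
(13, 13, 6, 2) → max 13
(13, 6, 2, 19) → max 19
(6, 2, 19, 1) → max 19
(2, 19, 1, 10) → max 19
(19, 1, 10, 7) → max 19
(1, 10, 7, 5) → max 10
(10, 7, 5, 17) → max 17
(7, 5, 17, 14) → max 17
(5, 17, 14, 6) → max 17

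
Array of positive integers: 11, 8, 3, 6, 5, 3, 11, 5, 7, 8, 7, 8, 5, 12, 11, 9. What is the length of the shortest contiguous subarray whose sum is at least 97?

add 11: running sum 11 < 97
add 8: running sum 19 < 97
add 3: running sum 22 < 97
add 6: running sum 28 < 97
add 5: running sum 33 < 97
add 3: running sum 36 < 97
add 11: running sum 47 < 97
add 5: running sum 52 < 97
add 7: running sum 59 < 97
add 8: running sum 67 < 97
add 7: running sum 74 < 97
add 8: running sum 82 < 97
add 5: running sum 87 < 97
add 12: shortest ending here [11, 8, 3, 6, 5, 3, 11, 5, 7, 8, 7, 8, 5, 12] sum 99, len 14
add 11: shortest ending here [8, 3, 6, 5, 3, 11, 5, 7, 8, 7, 8, 5, 12, 11] sum 99, len 14
add 9: shortest ending here [6, 5, 3, 11, 5, 7, 8, 7, 8, 5, 12, 11, 9] sum 97, len 13
Shortest qualifying length: 13.

13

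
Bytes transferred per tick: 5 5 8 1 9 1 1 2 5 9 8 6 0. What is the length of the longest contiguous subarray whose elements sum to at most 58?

12

[5] sum 5 len 1
[5, 5] sum 10 len 2
[5, 5, 8] sum 18 len 3
[5, 5, 8, 1] sum 19 len 4
[5, 5, 8, 1, 9] sum 28 len 5
[5, 5, 8, 1, 9, 1] sum 29 len 6
[5, 5, 8, 1, 9, 1, 1] sum 30 len 7
[5, 5, 8, 1, 9, 1, 1, 2] sum 32 len 8
[5, 5, 8, 1, 9, 1, 1, 2, 5] sum 37 len 9
[5, 5, 8, 1, 9, 1, 1, 2, 5, 9] sum 46 len 10
[5, 5, 8, 1, 9, 1, 1, 2, 5, 9, 8] sum 54 len 11
[5, 8, 1, 9, 1, 1, 2, 5, 9, 8, 6] sum 55 len 11
[5, 8, 1, 9, 1, 1, 2, 5, 9, 8, 6, 0] sum 55 len 12
Longest length seen: 12.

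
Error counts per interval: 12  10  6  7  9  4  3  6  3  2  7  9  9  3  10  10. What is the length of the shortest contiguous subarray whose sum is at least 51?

Extend right; whenever the sum reaches 51, record the length and shrink from the left:
add 12: running sum 12 < 51
add 10: running sum 22 < 51
add 6: running sum 28 < 51
add 7: running sum 35 < 51
add 9: running sum 44 < 51
add 4: running sum 48 < 51
end 6: [12, 10, 6, 7, 9, 4, 3] sum 51, len 7
end 7: [12, 10, 6, 7, 9, 4, 3, 6] sum 57, len 8
end 8: [12, 10, 6, 7, 9, 4, 3, 6, 3] sum 60, len 9
end 9: [12, 10, 6, 7, 9, 4, 3, 6, 3, 2] sum 62, len 10
end 10: [10, 6, 7, 9, 4, 3, 6, 3, 2, 7] sum 57, len 10
end 11: [6, 7, 9, 4, 3, 6, 3, 2, 7, 9] sum 56, len 10
end 12: [9, 4, 3, 6, 3, 2, 7, 9, 9] sum 52, len 9
end 13: [9, 4, 3, 6, 3, 2, 7, 9, 9, 3] sum 55, len 10
end 14: [3, 6, 3, 2, 7, 9, 9, 3, 10] sum 52, len 9
end 15: [3, 2, 7, 9, 9, 3, 10, 10] sum 53, len 8
Shortest qualifying length: 7.

7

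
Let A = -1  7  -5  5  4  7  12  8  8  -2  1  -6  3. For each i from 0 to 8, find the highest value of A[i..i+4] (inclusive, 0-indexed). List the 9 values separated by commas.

[-1, 7, -5, 5, 4] → max 7
[7, -5, 5, 4, 7] → max 7
[-5, 5, 4, 7, 12] → max 12
[5, 4, 7, 12, 8] → max 12
[4, 7, 12, 8, 8] → max 12
[7, 12, 8, 8, -2] → max 12
[12, 8, 8, -2, 1] → max 12
[8, 8, -2, 1, -6] → max 8
[8, -2, 1, -6, 3] → max 8

7, 7, 12, 12, 12, 12, 12, 8, 8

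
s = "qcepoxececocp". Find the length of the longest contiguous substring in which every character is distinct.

[q] len 1
[q, c] len 2
[q, c, e] len 3
[q, c, e, p] len 4
[q, c, e, p, o] len 5
[q, c, e, p, o, x] len 6
[p, o, x, e] len 4
[p, o, x, e, c] len 5
[c, e] len 2
[e, c] len 2
[e, c, o] len 3
[o, c] len 2
[o, c, p] len 3
Longest all-distinct length: 6.

6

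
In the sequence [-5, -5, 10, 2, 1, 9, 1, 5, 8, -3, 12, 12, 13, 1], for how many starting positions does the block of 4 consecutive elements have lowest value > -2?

(-5, -5, 10, 2) → min -5
(-5, 10, 2, 1) → min -5
(10, 2, 1, 9) → min 1  > -2 ✓
(2, 1, 9, 1) → min 1  > -2 ✓
(1, 9, 1, 5) → min 1  > -2 ✓
(9, 1, 5, 8) → min 1  > -2 ✓
(1, 5, 8, -3) → min -3
(5, 8, -3, 12) → min -3
(8, -3, 12, 12) → min -3
(-3, 12, 12, 13) → min -3
(12, 12, 13, 1) → min 1  > -2 ✓
5 windows satisfy the condition.

5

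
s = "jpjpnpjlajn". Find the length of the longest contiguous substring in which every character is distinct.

[j] len 1
[j, p] len 2
[p, j] len 2
[j, p] len 2
[j, p, n] len 3
[n, p] len 2
[n, p, j] len 3
[n, p, j, l] len 4
[n, p, j, l, a] len 5
[l, a, j] len 3
[l, a, j, n] len 4
Longest all-distinct length: 5.

5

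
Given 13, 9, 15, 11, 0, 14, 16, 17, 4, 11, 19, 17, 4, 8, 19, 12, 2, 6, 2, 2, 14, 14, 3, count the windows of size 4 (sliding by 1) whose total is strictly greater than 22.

18

[13, 9, 15, 11] → sum 48  > 22 ✓
[9, 15, 11, 0] → sum 35  > 22 ✓
[15, 11, 0, 14] → sum 40  > 22 ✓
[11, 0, 14, 16] → sum 41  > 22 ✓
[0, 14, 16, 17] → sum 47  > 22 ✓
[14, 16, 17, 4] → sum 51  > 22 ✓
[16, 17, 4, 11] → sum 48  > 22 ✓
[17, 4, 11, 19] → sum 51  > 22 ✓
[4, 11, 19, 17] → sum 51  > 22 ✓
[11, 19, 17, 4] → sum 51  > 22 ✓
[19, 17, 4, 8] → sum 48  > 22 ✓
[17, 4, 8, 19] → sum 48  > 22 ✓
[4, 8, 19, 12] → sum 43  > 22 ✓
[8, 19, 12, 2] → sum 41  > 22 ✓
[19, 12, 2, 6] → sum 39  > 22 ✓
[12, 2, 6, 2] → sum 22
[2, 6, 2, 2] → sum 12
[6, 2, 2, 14] → sum 24  > 22 ✓
[2, 2, 14, 14] → sum 32  > 22 ✓
[2, 14, 14, 3] → sum 33  > 22 ✓
18 windows satisfy the condition.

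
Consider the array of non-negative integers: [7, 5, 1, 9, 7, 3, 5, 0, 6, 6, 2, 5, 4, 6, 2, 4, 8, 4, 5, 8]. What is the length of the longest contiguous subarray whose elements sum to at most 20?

5

Extend to the right; shrink from the left whenever the sum exceeds 20:
→ 7: sum 7, len 1
→ 5: sum 12, len 2
→ 1: sum 13, len 3
→ 9 (dropped 7): sum 15, len 3
→ 7 (dropped 5): sum 17, len 3
→ 3: sum 20, len 4
→ 5 (dropped 1, 9): sum 15, len 3
→ 0: sum 15, len 4
→ 6 (dropped 7): sum 14, len 4
→ 6: sum 20, len 5
→ 2 (dropped 3): sum 19, len 5
→ 5 (dropped 5): sum 19, len 5
→ 4 (dropped 0, 6): sum 17, len 4
→ 6 (dropped 6): sum 17, len 4
→ 2: sum 19, len 5
→ 4 (dropped 2, 5): sum 16, len 4
→ 8 (dropped 4): sum 20, len 4
→ 4 (dropped 6): sum 18, len 4
→ 5 (dropped 2, 4): sum 17, len 3
→ 8 (dropped 8): sum 17, len 3
Longest length seen: 5.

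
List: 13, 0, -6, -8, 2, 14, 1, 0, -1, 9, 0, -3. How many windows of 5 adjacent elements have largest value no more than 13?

3

(13, 0, -6, -8, 2) → max 13  ≤ 13 ✓
(0, -6, -8, 2, 14) → max 14
(-6, -8, 2, 14, 1) → max 14
(-8, 2, 14, 1, 0) → max 14
(2, 14, 1, 0, -1) → max 14
(14, 1, 0, -1, 9) → max 14
(1, 0, -1, 9, 0) → max 9  ≤ 13 ✓
(0, -1, 9, 0, -3) → max 9  ≤ 13 ✓
3 windows satisfy the condition.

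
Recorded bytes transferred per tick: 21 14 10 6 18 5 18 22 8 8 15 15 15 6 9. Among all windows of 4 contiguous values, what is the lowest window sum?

(21, 14, 10, 6) → sum 51
(14, 10, 6, 18) → sum 48
(10, 6, 18, 5) → sum 39
(6, 18, 5, 18) → sum 47
(18, 5, 18, 22) → sum 63
(5, 18, 22, 8) → sum 53
(18, 22, 8, 8) → sum 56
(22, 8, 8, 15) → sum 53
(8, 8, 15, 15) → sum 46
(8, 15, 15, 15) → sum 53
(15, 15, 15, 6) → sum 51
(15, 15, 6, 9) → sum 45
Lowest of these is 39.

39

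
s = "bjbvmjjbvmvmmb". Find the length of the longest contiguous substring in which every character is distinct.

[b] len 1
[b, j] len 2
[j, b] len 2
[j, b, v] len 3
[j, b, v, m] len 4
[b, v, m, j] len 4
[j] len 1
[j, b] len 2
[j, b, v] len 3
[j, b, v, m] len 4
[m, v] len 2
[v, m] len 2
[m] len 1
[m, b] len 2
Longest all-distinct length: 4.

4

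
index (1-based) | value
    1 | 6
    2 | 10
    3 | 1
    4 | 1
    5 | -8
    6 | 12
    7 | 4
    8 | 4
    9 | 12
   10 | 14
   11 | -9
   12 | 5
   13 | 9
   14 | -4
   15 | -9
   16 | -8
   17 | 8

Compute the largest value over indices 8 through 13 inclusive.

14

Elements at indices 8..13: 4, 12, 14, -9, 5, 9
max(4, 12, 14, -9, 5, 9) = 14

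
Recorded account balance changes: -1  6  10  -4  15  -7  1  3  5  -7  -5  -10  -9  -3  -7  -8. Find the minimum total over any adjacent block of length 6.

Window sums for each of the 11 positions:
[-1, 6, 10, -4, 15, -7] → sum 19
[6, 10, -4, 15, -7, 1] → sum 21
[10, -4, 15, -7, 1, 3] → sum 18
[-4, 15, -7, 1, 3, 5] → sum 13
[15, -7, 1, 3, 5, -7] → sum 10
[-7, 1, 3, 5, -7, -5] → sum -10
[1, 3, 5, -7, -5, -10] → sum -13
[3, 5, -7, -5, -10, -9] → sum -23
[5, -7, -5, -10, -9, -3] → sum -29
[-7, -5, -10, -9, -3, -7] → sum -41
[-5, -10, -9, -3, -7, -8] → sum -42
Minimum of these is -42.

-42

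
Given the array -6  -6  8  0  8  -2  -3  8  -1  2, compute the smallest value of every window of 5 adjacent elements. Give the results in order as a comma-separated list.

-6, -6, -3, -3, -3, -3

Sliding a size-5 window across the 10 values:
(-6, -6, 8, 0, 8) → min -6
(-6, 8, 0, 8, -2) → min -6
(8, 0, 8, -2, -3) → min -3
(0, 8, -2, -3, 8) → min -3
(8, -2, -3, 8, -1) → min -3
(-2, -3, 8, -1, 2) → min -3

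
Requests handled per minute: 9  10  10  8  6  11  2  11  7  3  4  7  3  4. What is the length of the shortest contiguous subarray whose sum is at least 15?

2

add 9: running sum 9 < 15
add 10: shortest ending here [9, 10] sum 19, len 2
add 10: shortest ending here [10, 10] sum 20, len 2
add 8: shortest ending here [10, 8] sum 18, len 2
add 6: shortest ending here [10, 8, 6] sum 24, len 3
add 11: shortest ending here [6, 11] sum 17, len 2
add 2: shortest ending here [6, 11, 2] sum 19, len 3
add 11: shortest ending here [11, 2, 11] sum 24, len 3
add 7: shortest ending here [11, 7] sum 18, len 2
add 3: shortest ending here [11, 7, 3] sum 21, len 3
add 4: shortest ending here [11, 7, 3, 4] sum 25, len 4
add 7: shortest ending here [7, 3, 4, 7] sum 21, len 4
add 3: shortest ending here [3, 4, 7, 3] sum 17, len 4
add 4: shortest ending here [4, 7, 3, 4] sum 18, len 4
Shortest qualifying length: 2.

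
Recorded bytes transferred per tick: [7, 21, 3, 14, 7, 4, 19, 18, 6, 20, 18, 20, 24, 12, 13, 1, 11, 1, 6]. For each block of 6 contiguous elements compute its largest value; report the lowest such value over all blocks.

13

[7, 21, 3, 14, 7, 4] → max 21
[21, 3, 14, 7, 4, 19] → max 21
[3, 14, 7, 4, 19, 18] → max 19
[14, 7, 4, 19, 18, 6] → max 19
[7, 4, 19, 18, 6, 20] → max 20
[4, 19, 18, 6, 20, 18] → max 20
[19, 18, 6, 20, 18, 20] → max 20
[18, 6, 20, 18, 20, 24] → max 24
[6, 20, 18, 20, 24, 12] → max 24
[20, 18, 20, 24, 12, 13] → max 24
[18, 20, 24, 12, 13, 1] → max 24
[20, 24, 12, 13, 1, 11] → max 24
[24, 12, 13, 1, 11, 1] → max 24
[12, 13, 1, 11, 1, 6] → max 13
Lowest of these is 13.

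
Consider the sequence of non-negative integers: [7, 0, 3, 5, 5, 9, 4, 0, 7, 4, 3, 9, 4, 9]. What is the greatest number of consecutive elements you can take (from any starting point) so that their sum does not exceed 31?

[7] sum 7 len 1
[7, 0] sum 7 len 2
[7, 0, 3] sum 10 len 3
[7, 0, 3, 5] sum 15 len 4
[7, 0, 3, 5, 5] sum 20 len 5
[7, 0, 3, 5, 5, 9] sum 29 len 6
[0, 3, 5, 5, 9, 4] sum 26 len 6
[0, 3, 5, 5, 9, 4, 0] sum 26 len 7
[5, 5, 9, 4, 0, 7] sum 30 len 6
[5, 9, 4, 0, 7, 4] sum 29 len 6
[9, 4, 0, 7, 4, 3] sum 27 len 6
[4, 0, 7, 4, 3, 9] sum 27 len 6
[4, 0, 7, 4, 3, 9, 4] sum 31 len 7
[4, 3, 9, 4, 9] sum 29 len 5
Longest length seen: 7.

7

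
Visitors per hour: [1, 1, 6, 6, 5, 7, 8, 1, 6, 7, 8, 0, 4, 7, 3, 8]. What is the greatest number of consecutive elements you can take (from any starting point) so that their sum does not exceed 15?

4

add 1: [1] sum 1, len 1
add 1: [1, 1] sum 2, len 2
add 6: [1, 1, 6] sum 8, len 3
add 6: [1, 1, 6, 6] sum 14, len 4
add 5: [6, 5] sum 11, len 2
add 7: [5, 7] sum 12, len 2
add 8: [7, 8] sum 15, len 2
add 1: [8, 1] sum 9, len 2
add 6: [8, 1, 6] sum 15, len 3
add 7: [1, 6, 7] sum 14, len 3
add 8: [7, 8] sum 15, len 2
add 0: [7, 8, 0] sum 15, len 3
add 4: [8, 0, 4] sum 12, len 3
add 7: [0, 4, 7] sum 11, len 3
add 3: [0, 4, 7, 3] sum 14, len 4
add 8: [3, 8] sum 11, len 2
Longest length seen: 4.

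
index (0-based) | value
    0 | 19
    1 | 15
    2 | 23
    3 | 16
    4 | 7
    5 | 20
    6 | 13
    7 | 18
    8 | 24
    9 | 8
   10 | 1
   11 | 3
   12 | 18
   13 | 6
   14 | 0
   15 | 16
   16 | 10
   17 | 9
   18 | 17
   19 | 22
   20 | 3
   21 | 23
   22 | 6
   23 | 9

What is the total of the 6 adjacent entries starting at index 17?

Elements at indices 17..22: 9, 17, 22, 3, 23, 6
sum(9, 17, 22, 3, 23, 6) = 80

80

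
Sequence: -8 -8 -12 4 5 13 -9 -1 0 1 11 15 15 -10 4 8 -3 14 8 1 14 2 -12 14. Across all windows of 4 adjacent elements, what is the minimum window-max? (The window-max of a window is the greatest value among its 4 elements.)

-8 -8 -12 4 → max 4
-8 -12 4 5 → max 5
-12 4 5 13 → max 13
4 5 13 -9 → max 13
5 13 -9 -1 → max 13
13 -9 -1 0 → max 13
-9 -1 0 1 → max 1
-1 0 1 11 → max 11
0 1 11 15 → max 15
1 11 15 15 → max 15
11 15 15 -10 → max 15
15 15 -10 4 → max 15
15 -10 4 8 → max 15
-10 4 8 -3 → max 8
4 8 -3 14 → max 14
8 -3 14 8 → max 14
-3 14 8 1 → max 14
14 8 1 14 → max 14
8 1 14 2 → max 14
1 14 2 -12 → max 14
14 2 -12 14 → max 14
Minimum of these is 1.

1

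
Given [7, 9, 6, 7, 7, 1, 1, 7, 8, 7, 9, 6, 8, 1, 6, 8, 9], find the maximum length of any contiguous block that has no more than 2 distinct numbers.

5

Extend right; when distinct count exceeds 2, shrink from the left:
[7] 1 distinct, len 1
[7, 9] 2 distinct, len 2
[9, 6] 2 distinct, len 2
[6, 7] 2 distinct, len 2
[6, 7, 7] 2 distinct, len 3
[7, 7, 1] 2 distinct, len 3
[7, 7, 1, 1] 2 distinct, len 4
[7, 7, 1, 1, 7] 2 distinct, len 5
[7, 8] 2 distinct, len 2
[7, 8, 7] 2 distinct, len 3
[7, 9] 2 distinct, len 2
[9, 6] 2 distinct, len 2
[6, 8] 2 distinct, len 2
[8, 1] 2 distinct, len 2
[1, 6] 2 distinct, len 2
[6, 8] 2 distinct, len 2
[8, 9] 2 distinct, len 2
Longest length with ≤2 distinct: 5.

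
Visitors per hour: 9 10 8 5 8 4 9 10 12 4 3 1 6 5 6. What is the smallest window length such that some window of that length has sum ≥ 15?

add 9: running sum 9 < 15
end 1: [9, 10] sum 19, len 2
end 2: [10, 8] sum 18, len 2
end 3: [10, 8, 5] sum 23, len 3
end 4: [8, 5, 8] sum 21, len 3
end 5: [5, 8, 4] sum 17, len 3
end 6: [8, 4, 9] sum 21, len 3
end 7: [9, 10] sum 19, len 2
end 8: [10, 12] sum 22, len 2
end 9: [12, 4] sum 16, len 2
end 10: [12, 4, 3] sum 19, len 3
end 11: [12, 4, 3, 1] sum 20, len 4
end 12: [12, 4, 3, 1, 6] sum 26, len 5
end 13: [3, 1, 6, 5] sum 15, len 4
end 14: [6, 5, 6] sum 17, len 3
Shortest qualifying length: 2.

2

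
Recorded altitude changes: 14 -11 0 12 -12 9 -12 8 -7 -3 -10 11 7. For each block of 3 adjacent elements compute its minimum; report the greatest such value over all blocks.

-7

Window mins for each of the 11 positions:
[14, -11, 0] → min -11
[-11, 0, 12] → min -11
[0, 12, -12] → min -12
[12, -12, 9] → min -12
[-12, 9, -12] → min -12
[9, -12, 8] → min -12
[-12, 8, -7] → min -12
[8, -7, -3] → min -7
[-7, -3, -10] → min -10
[-3, -10, 11] → min -10
[-10, 11, 7] → min -10
Greatest of these is -7.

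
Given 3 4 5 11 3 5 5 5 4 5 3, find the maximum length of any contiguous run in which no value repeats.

4

add 3: [3] len 1
add 4: [3, 4] len 2
add 5: [3, 4, 5] len 3
add 11: [3, 4, 5, 11] len 4
add 3 (repeat 3, move left end past it): [4, 5, 11, 3] len 4
add 5 (repeat 5, move left end past it): [11, 3, 5] len 3
add 5 (repeat 5, move left end past it): [5] len 1
add 5 (repeat 5, move left end past it): [5] len 1
add 4: [5, 4] len 2
add 5 (repeat 5, move left end past it): [4, 5] len 2
add 3: [4, 5, 3] len 3
Longest all-distinct length: 4.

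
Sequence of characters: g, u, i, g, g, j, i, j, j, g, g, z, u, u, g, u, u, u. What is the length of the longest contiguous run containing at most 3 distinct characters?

9

[g] 1 distinct, len 1
[g, u] 2 distinct, len 2
[g, u, i] 3 distinct, len 3
[g, u, i, g] 3 distinct, len 4
[g, u, i, g, g] 3 distinct, len 5
[i, g, g, j] 3 distinct, len 4
[i, g, g, j, i] 3 distinct, len 5
[i, g, g, j, i, j] 3 distinct, len 6
[i, g, g, j, i, j, j] 3 distinct, len 7
[i, g, g, j, i, j, j, g] 3 distinct, len 8
[i, g, g, j, i, j, j, g, g] 3 distinct, len 9
[j, j, g, g, z] 3 distinct, len 5
[g, g, z, u] 3 distinct, len 4
[g, g, z, u, u] 3 distinct, len 5
[g, g, z, u, u, g] 3 distinct, len 6
[g, g, z, u, u, g, u] 3 distinct, len 7
[g, g, z, u, u, g, u, u] 3 distinct, len 8
[g, g, z, u, u, g, u, u, u] 3 distinct, len 9
Longest length with ≤3 distinct: 9.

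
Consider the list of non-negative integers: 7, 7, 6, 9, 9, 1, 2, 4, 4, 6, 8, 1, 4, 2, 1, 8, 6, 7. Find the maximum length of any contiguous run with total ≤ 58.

add 7: [7] sum 7, len 1
add 7: [7, 7] sum 14, len 2
add 6: [7, 7, 6] sum 20, len 3
add 9: [7, 7, 6, 9] sum 29, len 4
add 9: [7, 7, 6, 9, 9] sum 38, len 5
add 1: [7, 7, 6, 9, 9, 1] sum 39, len 6
add 2: [7, 7, 6, 9, 9, 1, 2] sum 41, len 7
add 4: [7, 7, 6, 9, 9, 1, 2, 4] sum 45, len 8
add 4: [7, 7, 6, 9, 9, 1, 2, 4, 4] sum 49, len 9
add 6: [7, 7, 6, 9, 9, 1, 2, 4, 4, 6] sum 55, len 10
add 8: [7, 6, 9, 9, 1, 2, 4, 4, 6, 8] sum 56, len 10
add 1: [7, 6, 9, 9, 1, 2, 4, 4, 6, 8, 1] sum 57, len 11
add 4: [6, 9, 9, 1, 2, 4, 4, 6, 8, 1, 4] sum 54, len 11
add 2: [6, 9, 9, 1, 2, 4, 4, 6, 8, 1, 4, 2] sum 56, len 12
add 1: [6, 9, 9, 1, 2, 4, 4, 6, 8, 1, 4, 2, 1] sum 57, len 13
add 8: [9, 1, 2, 4, 4, 6, 8, 1, 4, 2, 1, 8] sum 50, len 12
add 6: [9, 1, 2, 4, 4, 6, 8, 1, 4, 2, 1, 8, 6] sum 56, len 13
add 7: [1, 2, 4, 4, 6, 8, 1, 4, 2, 1, 8, 6, 7] sum 54, len 13
Longest length seen: 13.

13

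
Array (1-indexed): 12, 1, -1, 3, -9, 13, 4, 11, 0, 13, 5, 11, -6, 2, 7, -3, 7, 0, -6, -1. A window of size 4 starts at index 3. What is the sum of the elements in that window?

6

Elements at indices 3..6: -1, 3, -9, 13
sum(-1, 3, -9, 13) = 6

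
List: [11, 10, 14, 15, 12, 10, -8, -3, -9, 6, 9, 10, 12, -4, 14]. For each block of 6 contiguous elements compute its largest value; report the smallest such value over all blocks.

Window maxs for each of the 10 positions:
(11, 10, 14, 15, 12, 10) → max 15
(10, 14, 15, 12, 10, -8) → max 15
(14, 15, 12, 10, -8, -3) → max 15
(15, 12, 10, -8, -3, -9) → max 15
(12, 10, -8, -3, -9, 6) → max 12
(10, -8, -3, -9, 6, 9) → max 10
(-8, -3, -9, 6, 9, 10) → max 10
(-3, -9, 6, 9, 10, 12) → max 12
(-9, 6, 9, 10, 12, -4) → max 12
(6, 9, 10, 12, -4, 14) → max 14
Smallest of these is 10.

10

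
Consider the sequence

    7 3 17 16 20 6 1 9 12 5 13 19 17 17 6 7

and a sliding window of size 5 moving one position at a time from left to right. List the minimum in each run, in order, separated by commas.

3, 3, 1, 1, 1, 1, 1, 5, 5, 5, 6, 6

Sliding a size-5 window across the 16 values:
7 3 17 16 20 → min 3
3 17 16 20 6 → min 3
17 16 20 6 1 → min 1
16 20 6 1 9 → min 1
20 6 1 9 12 → min 1
6 1 9 12 5 → min 1
1 9 12 5 13 → min 1
9 12 5 13 19 → min 5
12 5 13 19 17 → min 5
5 13 19 17 17 → min 5
13 19 17 17 6 → min 6
19 17 17 6 7 → min 6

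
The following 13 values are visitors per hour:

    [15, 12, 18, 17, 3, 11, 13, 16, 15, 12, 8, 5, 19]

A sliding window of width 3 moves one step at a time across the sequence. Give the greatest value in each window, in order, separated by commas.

Sliding a size-3 window across the 13 values:
[15, 12, 18] → max 18
[12, 18, 17] → max 18
[18, 17, 3] → max 18
[17, 3, 11] → max 17
[3, 11, 13] → max 13
[11, 13, 16] → max 16
[13, 16, 15] → max 16
[16, 15, 12] → max 16
[15, 12, 8] → max 15
[12, 8, 5] → max 12
[8, 5, 19] → max 19

18, 18, 18, 17, 13, 16, 16, 16, 15, 12, 19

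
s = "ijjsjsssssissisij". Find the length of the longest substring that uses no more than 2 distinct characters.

[i] 1 distinct, len 1
[i, j] 2 distinct, len 2
[i, j, j] 2 distinct, len 3
[j, j, s] 2 distinct, len 3
[j, j, s, j] 2 distinct, len 4
[j, j, s, j, s] 2 distinct, len 5
[j, j, s, j, s, s] 2 distinct, len 6
[j, j, s, j, s, s, s] 2 distinct, len 7
[j, j, s, j, s, s, s, s] 2 distinct, len 8
[j, j, s, j, s, s, s, s, s] 2 distinct, len 9
[s, s, s, s, s, i] 2 distinct, len 6
[s, s, s, s, s, i, s] 2 distinct, len 7
[s, s, s, s, s, i, s, s] 2 distinct, len 8
[s, s, s, s, s, i, s, s, i] 2 distinct, len 9
[s, s, s, s, s, i, s, s, i, s] 2 distinct, len 10
[s, s, s, s, s, i, s, s, i, s, i] 2 distinct, len 11
[i, j] 2 distinct, len 2
Longest length with ≤2 distinct: 11.

11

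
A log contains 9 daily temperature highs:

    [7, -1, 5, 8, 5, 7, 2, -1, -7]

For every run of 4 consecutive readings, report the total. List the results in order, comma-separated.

[7, -1, 5, 8] → sum 19
[-1, 5, 8, 5] → sum 17
[5, 8, 5, 7] → sum 25
[8, 5, 7, 2] → sum 22
[5, 7, 2, -1] → sum 13
[7, 2, -1, -7] → sum 1

19, 17, 25, 22, 13, 1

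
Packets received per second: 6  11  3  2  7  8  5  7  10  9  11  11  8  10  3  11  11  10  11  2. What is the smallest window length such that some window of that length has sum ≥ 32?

Extend right; whenever the sum reaches 32, record the length and shrink from the left:
add 6: running sum 6 < 32
add 11: running sum 17 < 32
add 3: running sum 20 < 32
add 2: running sum 22 < 32
add 7: running sum 29 < 32
add 8: shortest ending here [6, 11, 3, 2, 7, 8] sum 37, len 6
add 5: shortest ending here [11, 3, 2, 7, 8, 5] sum 36, len 6
add 7: shortest ending here [3, 2, 7, 8, 5, 7] sum 32, len 6
add 10: shortest ending here [7, 8, 5, 7, 10] sum 37, len 5
add 9: shortest ending here [8, 5, 7, 10, 9] sum 39, len 5
add 11: shortest ending here [7, 10, 9, 11] sum 37, len 4
add 11: shortest ending here [10, 9, 11, 11] sum 41, len 4
add 8: shortest ending here [9, 11, 11, 8] sum 39, len 4
add 10: shortest ending here [11, 11, 8, 10] sum 40, len 4
add 3: shortest ending here [11, 8, 10, 3] sum 32, len 4
add 11: shortest ending here [8, 10, 3, 11] sum 32, len 4
add 11: shortest ending here [10, 3, 11, 11] sum 35, len 4
add 10: shortest ending here [11, 11, 10] sum 32, len 3
add 11: shortest ending here [11, 10, 11] sum 32, len 3
add 2: shortest ending here [11, 10, 11, 2] sum 34, len 4
Shortest qualifying length: 3.

3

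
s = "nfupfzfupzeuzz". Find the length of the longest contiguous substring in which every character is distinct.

5

[n] len 1
[n, f] len 2
[n, f, u] len 3
[n, f, u, p] len 4
[u, p, f] len 3
[u, p, f, z] len 4
[z, f] len 2
[z, f, u] len 3
[z, f, u, p] len 4
[f, u, p, z] len 4
[f, u, p, z, e] len 5
[p, z, e, u] len 4
[e, u, z] len 3
[z] len 1
Longest all-distinct length: 5.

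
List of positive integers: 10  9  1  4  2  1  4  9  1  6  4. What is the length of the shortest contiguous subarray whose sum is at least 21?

4

Extend right; whenever the sum reaches 21, record the length and shrink from the left:
add 10: running sum 10 < 21
add 9: running sum 19 < 21
add 1: running sum 20 < 21
end 3: [10, 9, 1, 4] sum 24, len 4
end 4: [10, 9, 1, 4, 2] sum 26, len 5
end 5: [10, 9, 1, 4, 2, 1] sum 27, len 6
end 6: [9, 1, 4, 2, 1, 4] sum 21, len 6
end 7: [1, 4, 2, 1, 4, 9] sum 21, len 6
end 8: [4, 2, 1, 4, 9, 1] sum 21, len 6
end 9: [1, 4, 9, 1, 6] sum 21, len 5
end 10: [4, 9, 1, 6, 4] sum 24, len 5
Shortest qualifying length: 4.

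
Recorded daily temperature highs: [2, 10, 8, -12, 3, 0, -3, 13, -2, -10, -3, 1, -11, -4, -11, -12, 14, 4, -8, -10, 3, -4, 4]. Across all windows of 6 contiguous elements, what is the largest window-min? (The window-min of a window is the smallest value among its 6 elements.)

-10

Window mins for each of the 18 positions:
(2, 10, 8, -12, 3, 0) → min -12
(10, 8, -12, 3, 0, -3) → min -12
(8, -12, 3, 0, -3, 13) → min -12
(-12, 3, 0, -3, 13, -2) → min -12
(3, 0, -3, 13, -2, -10) → min -10
(0, -3, 13, -2, -10, -3) → min -10
(-3, 13, -2, -10, -3, 1) → min -10
(13, -2, -10, -3, 1, -11) → min -11
(-2, -10, -3, 1, -11, -4) → min -11
(-10, -3, 1, -11, -4, -11) → min -11
(-3, 1, -11, -4, -11, -12) → min -12
(1, -11, -4, -11, -12, 14) → min -12
(-11, -4, -11, -12, 14, 4) → min -12
(-4, -11, -12, 14, 4, -8) → min -12
(-11, -12, 14, 4, -8, -10) → min -12
(-12, 14, 4, -8, -10, 3) → min -12
(14, 4, -8, -10, 3, -4) → min -10
(4, -8, -10, 3, -4, 4) → min -10
Largest of these is -10.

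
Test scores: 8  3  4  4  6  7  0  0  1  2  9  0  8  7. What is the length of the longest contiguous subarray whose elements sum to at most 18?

6

[8] sum 8 len 1
[8, 3] sum 11 len 2
[8, 3, 4] sum 15 len 3
[3, 4, 4] sum 11 len 3
[3, 4, 4, 6] sum 17 len 4
[4, 6, 7] sum 17 len 3
[4, 6, 7, 0] sum 17 len 4
[4, 6, 7, 0, 0] sum 17 len 5
[4, 6, 7, 0, 0, 1] sum 18 len 6
[6, 7, 0, 0, 1, 2] sum 16 len 6
[0, 0, 1, 2, 9] sum 12 len 5
[0, 0, 1, 2, 9, 0] sum 12 len 6
[9, 0, 8] sum 17 len 3
[0, 8, 7] sum 15 len 3
Longest length seen: 6.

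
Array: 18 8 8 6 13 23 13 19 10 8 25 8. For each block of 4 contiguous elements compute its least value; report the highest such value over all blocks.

[18, 8, 8, 6] → min 6
[8, 8, 6, 13] → min 6
[8, 6, 13, 23] → min 6
[6, 13, 23, 13] → min 6
[13, 23, 13, 19] → min 13
[23, 13, 19, 10] → min 10
[13, 19, 10, 8] → min 8
[19, 10, 8, 25] → min 8
[10, 8, 25, 8] → min 8
Highest of these is 13.

13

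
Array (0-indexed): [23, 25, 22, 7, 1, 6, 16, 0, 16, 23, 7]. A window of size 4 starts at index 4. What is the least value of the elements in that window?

Elements at indices 4..7: 1, 6, 16, 0
min(1, 6, 16, 0) = 0

0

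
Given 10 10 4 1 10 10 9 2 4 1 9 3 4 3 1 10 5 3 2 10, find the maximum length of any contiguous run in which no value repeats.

add 10: [10] len 1
add 10 (repeat 10, move left end past it): [10] len 1
add 4: [10, 4] len 2
add 1: [10, 4, 1] len 3
add 10 (repeat 10, move left end past it): [4, 1, 10] len 3
add 10 (repeat 10, move left end past it): [10] len 1
add 9: [10, 9] len 2
add 2: [10, 9, 2] len 3
add 4: [10, 9, 2, 4] len 4
add 1: [10, 9, 2, 4, 1] len 5
add 9 (repeat 9, move left end past it): [2, 4, 1, 9] len 4
add 3: [2, 4, 1, 9, 3] len 5
add 4 (repeat 4, move left end past it): [1, 9, 3, 4] len 4
add 3 (repeat 3, move left end past it): [4, 3] len 2
add 1: [4, 3, 1] len 3
add 10: [4, 3, 1, 10] len 4
add 5: [4, 3, 1, 10, 5] len 5
add 3 (repeat 3, move left end past it): [1, 10, 5, 3] len 4
add 2: [1, 10, 5, 3, 2] len 5
add 10 (repeat 10, move left end past it): [5, 3, 2, 10] len 4
Longest all-distinct length: 5.

5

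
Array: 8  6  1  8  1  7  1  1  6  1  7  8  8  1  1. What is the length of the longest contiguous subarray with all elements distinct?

4

[8] len 1
[8, 6] len 2
[8, 6, 1] len 3
[6, 1, 8] len 3
[8, 1] len 2
[8, 1, 7] len 3
[7, 1] len 2
[1] len 1
[1, 6] len 2
[6, 1] len 2
[6, 1, 7] len 3
[6, 1, 7, 8] len 4
[8] len 1
[8, 1] len 2
[1] len 1
Longest all-distinct length: 4.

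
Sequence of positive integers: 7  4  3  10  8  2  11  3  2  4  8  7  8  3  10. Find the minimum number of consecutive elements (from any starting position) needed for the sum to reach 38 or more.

6

add 7: running sum 7 < 38
add 4: running sum 11 < 38
add 3: running sum 14 < 38
add 10: running sum 24 < 38
add 8: running sum 32 < 38
add 2: running sum 34 < 38
add 11: shortest ending here [4, 3, 10, 8, 2, 11] sum 38, len 6
add 3: shortest ending here [4, 3, 10, 8, 2, 11, 3] sum 41, len 7
add 2: shortest ending here [3, 10, 8, 2, 11, 3, 2] sum 39, len 7
add 4: shortest ending here [10, 8, 2, 11, 3, 2, 4] sum 40, len 7
add 8: shortest ending here [8, 2, 11, 3, 2, 4, 8] sum 38, len 7
add 7: shortest ending here [8, 2, 11, 3, 2, 4, 8, 7] sum 45, len 8
add 8: shortest ending here [11, 3, 2, 4, 8, 7, 8] sum 43, len 7
add 3: shortest ending here [11, 3, 2, 4, 8, 7, 8, 3] sum 46, len 8
add 10: shortest ending here [4, 8, 7, 8, 3, 10] sum 40, len 6
Shortest qualifying length: 6.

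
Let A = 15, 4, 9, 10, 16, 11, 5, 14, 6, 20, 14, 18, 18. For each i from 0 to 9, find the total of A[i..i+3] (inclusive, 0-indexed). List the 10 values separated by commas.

[15, 4, 9, 10] → sum 38
[4, 9, 10, 16] → sum 39
[9, 10, 16, 11] → sum 46
[10, 16, 11, 5] → sum 42
[16, 11, 5, 14] → sum 46
[11, 5, 14, 6] → sum 36
[5, 14, 6, 20] → sum 45
[14, 6, 20, 14] → sum 54
[6, 20, 14, 18] → sum 58
[20, 14, 18, 18] → sum 70

38, 39, 46, 42, 46, 36, 45, 54, 58, 70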